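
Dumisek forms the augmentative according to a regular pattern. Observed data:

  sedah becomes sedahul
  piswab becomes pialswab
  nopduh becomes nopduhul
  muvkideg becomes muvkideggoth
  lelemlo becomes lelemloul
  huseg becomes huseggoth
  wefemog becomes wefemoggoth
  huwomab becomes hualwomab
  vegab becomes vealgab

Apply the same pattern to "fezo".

fezoul

"fezo" ends in -o. The one such stem in the data (lelemlo → lelemloul) adds -ul, so the same rule applies.
The other patterns: stems ending in -g double the final consonant and add -oth; stems ending in -b insert -al- after the first vowel.
So fezo → fezoul.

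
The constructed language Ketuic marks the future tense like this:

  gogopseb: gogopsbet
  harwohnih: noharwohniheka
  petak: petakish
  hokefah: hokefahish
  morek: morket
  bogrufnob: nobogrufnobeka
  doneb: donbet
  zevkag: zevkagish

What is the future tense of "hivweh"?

"hivweh" has last vowel 'e'. The stems whose last vowel is 'e' (doneb → donbet, morek → morket, gogopseb → gogopsbet) delete the last vowel and add -et.
The other patterns: stems whose last vowel is 'a' add -ish; stems whose last vowel is 'i' or 'o' add no- … -eka around the stem.
So hivweh → hivwhet.

hivwhet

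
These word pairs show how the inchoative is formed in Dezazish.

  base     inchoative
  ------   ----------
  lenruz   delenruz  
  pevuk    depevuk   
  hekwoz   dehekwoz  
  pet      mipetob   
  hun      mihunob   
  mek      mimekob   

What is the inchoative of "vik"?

"vik" has 1 vowel. The stems with 1 vowel (pet → mipetob, hun → mihunob, mek → mimekob) add mi- … -ob around the stem.
So vik → mivikob.

mivikob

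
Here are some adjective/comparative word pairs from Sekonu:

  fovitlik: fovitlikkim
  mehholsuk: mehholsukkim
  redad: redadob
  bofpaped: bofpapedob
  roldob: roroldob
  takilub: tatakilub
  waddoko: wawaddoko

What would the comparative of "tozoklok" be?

tozoklokkim

mehholsuk and takilub both have last vowel 'u' yet inflect differently (mehholsukkim, tatakilub), so the last vowel is not what conditions the rule; the final letter is.
"tozoklok" ends in -k. The stems ending in -k (fovitlik → fovitlikkim, mehholsuk → mehholsukkim) double the final consonant and add -im.
The other patterns: stems ending in -d add -ob; stems ending in -b or -o repeat the first consonant+vowel as a prefix.
So tozoklok → tozoklokkim.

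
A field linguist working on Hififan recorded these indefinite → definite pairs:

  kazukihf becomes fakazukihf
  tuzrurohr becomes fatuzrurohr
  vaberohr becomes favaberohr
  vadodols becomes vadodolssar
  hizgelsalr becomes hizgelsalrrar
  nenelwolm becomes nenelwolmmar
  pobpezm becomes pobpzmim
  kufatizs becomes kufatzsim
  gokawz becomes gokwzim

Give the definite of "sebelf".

sebelffar

"sebelf" has second-to-last letter 'l'. The stems whose second-to-last letter is 'l' (vadodols → vadodolssar, hizgelsalr → hizgelsalrrar, nenelwolm → nenelwolmmar) double the final consonant and add -ar.
The other patterns: stems whose second-to-last letter is 'h' add the prefix fa-; stems whose second-to-last letter is 'w' or 'z' delete the last vowel and add -im.
So sebelf → sebelffar.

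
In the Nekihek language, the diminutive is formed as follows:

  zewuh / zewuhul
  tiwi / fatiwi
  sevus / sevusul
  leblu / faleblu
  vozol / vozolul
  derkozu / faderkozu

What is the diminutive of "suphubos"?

leblu and sevus both have last vowel 'u' yet inflect differently (faleblu, sevusul), so the last vowel is not what conditions the rule; whether the stem ends in a vowel or a consonant is.
"suphubos" ends in a consonant. The stems ending in a consonant (sevus → sevusul, vozol → vozolul, zewuh → zewuhul) add -ul.
The other pattern: stems ending in a vowel add the prefix fa-.
So suphubos → suphubosul.

suphubosul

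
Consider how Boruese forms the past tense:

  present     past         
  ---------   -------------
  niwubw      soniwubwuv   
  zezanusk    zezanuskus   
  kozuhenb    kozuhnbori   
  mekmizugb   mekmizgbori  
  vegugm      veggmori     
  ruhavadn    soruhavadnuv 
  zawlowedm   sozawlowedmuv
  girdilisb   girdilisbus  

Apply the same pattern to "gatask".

gataskus

girdilisb and mekmizugb both end in -b yet inflect differently (girdilisbus, mekmizgbori), so the final letter is not what conditions the rule; the second-to-last letter is.
"gatask" has second-to-last letter 's'. The stems whose second-to-last letter is 's' (zezanusk → zezanuskus, girdilisb → girdilisbus) add -us.
The other patterns: stems whose second-to-last letter is 'g' or 'n' delete the last vowel and add -ori; stems whose second-to-last letter is 'b' or 'd' add so- … -uv around the stem.
So gatask → gataskus.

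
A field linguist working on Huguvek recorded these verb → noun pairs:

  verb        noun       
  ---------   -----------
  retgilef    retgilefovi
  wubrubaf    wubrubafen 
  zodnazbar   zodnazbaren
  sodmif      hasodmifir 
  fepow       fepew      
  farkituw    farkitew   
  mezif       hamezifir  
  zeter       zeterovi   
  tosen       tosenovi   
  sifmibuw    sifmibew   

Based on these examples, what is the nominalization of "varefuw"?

varefew

wubrubaf and mezif both end in -f yet inflect differently (wubrubafen, hamezifir), so the final letter is not what conditions the rule; the last vowel is.
"varefuw" has last vowel 'u'. The stems whose last vowel is 'u' (farkituw → farkitew, sifmibuw → sifmibew) change the last vowel to 'e'.
The other patterns: stems whose last vowel is 'a' add -en; stems whose last vowel is 'i' add ha- … -ir around the stem; stems whose last vowel is 'e' add -ovi.
So varefuw → varefew.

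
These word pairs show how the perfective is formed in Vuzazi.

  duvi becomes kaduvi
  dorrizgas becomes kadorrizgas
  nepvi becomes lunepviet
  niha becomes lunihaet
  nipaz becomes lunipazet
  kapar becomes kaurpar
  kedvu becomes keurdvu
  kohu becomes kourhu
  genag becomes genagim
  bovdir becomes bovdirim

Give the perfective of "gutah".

duvi and nepvi both end in -i yet inflect differently (kaduvi, lunepviet), so the final letter is not what conditions the rule; the first letter is.
"gutah" begins with g-. The one such stem in the data (genag → genagim) adds -im, so the same rule applies.
So gutah → gutahim.

gutahim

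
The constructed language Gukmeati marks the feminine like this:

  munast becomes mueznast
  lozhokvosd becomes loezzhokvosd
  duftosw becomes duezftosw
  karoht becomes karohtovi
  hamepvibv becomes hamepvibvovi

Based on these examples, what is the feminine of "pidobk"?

pidobkovi

"pidobk" has second-to-last letter 'b'. The one such stem in the data (hamepvibv → hamepvibvovi) adds -ovi, so the same rule applies.
The other pattern: stems whose second-to-last letter is 's' insert -ez- after the first vowel.
So pidobk → pidobkovi.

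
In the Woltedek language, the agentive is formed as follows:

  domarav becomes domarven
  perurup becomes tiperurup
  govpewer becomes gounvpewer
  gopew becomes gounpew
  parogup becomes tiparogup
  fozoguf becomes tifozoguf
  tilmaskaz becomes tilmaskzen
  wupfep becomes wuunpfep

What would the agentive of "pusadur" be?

perurup and wupfep both end in -p yet inflect differently (tiperurup, wuunpfep), so the final letter is not what conditions the rule; the last vowel is.
"pusadur" has last vowel 'u'. The stems whose last vowel is 'u' (fozoguf → tifozoguf, perurup → tiperurup, parogup → tiparogup) add the prefix ti-.
The other patterns: stems whose last vowel is 'a' delete the last vowel and add -en; stems whose last vowel is 'e' insert -un- after the first vowel.
So pusadur → tipusadur.

tipusadur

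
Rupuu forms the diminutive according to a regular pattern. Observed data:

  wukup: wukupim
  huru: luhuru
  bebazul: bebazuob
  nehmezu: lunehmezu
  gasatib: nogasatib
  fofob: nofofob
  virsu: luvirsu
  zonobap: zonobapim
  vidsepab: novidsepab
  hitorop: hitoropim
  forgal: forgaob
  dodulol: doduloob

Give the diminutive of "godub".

nogodub

virsu and wukup both have last vowel 'u' yet inflect differently (luvirsu, wukupim), so the last vowel is not what conditions the rule; the final letter is.
"godub" ends in -b. The stems ending in -b (gasatib → nogasatib, vidsepab → novidsepab, fofob → nofofob) add the prefix no-.
The other patterns: stems ending in -u add the prefix lu-; stems ending in -p add -im; stems ending in -l drop the final letter and add -ob.
So godub → nogodub.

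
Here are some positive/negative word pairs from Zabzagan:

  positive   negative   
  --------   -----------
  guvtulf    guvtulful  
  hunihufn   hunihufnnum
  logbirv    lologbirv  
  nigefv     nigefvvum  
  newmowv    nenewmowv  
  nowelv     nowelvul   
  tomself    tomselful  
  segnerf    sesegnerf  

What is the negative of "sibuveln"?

logbirv and nigefv both end in -v yet inflect differently (lologbirv, nigefvvum), so the final letter is not what conditions the rule; the second-to-last letter is.
"sibuveln" has second-to-last letter 'l'. The stems whose second-to-last letter is 'l' (tomself → tomselful, nowelv → nowelvul, guvtulf → guvtulful) add -ul.
So sibuveln → sibuvelnul.

sibuvelnul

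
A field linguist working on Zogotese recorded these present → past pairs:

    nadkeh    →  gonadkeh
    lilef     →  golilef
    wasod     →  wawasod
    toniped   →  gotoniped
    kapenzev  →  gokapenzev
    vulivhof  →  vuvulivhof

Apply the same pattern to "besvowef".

gobesvowef

"besvowef" has last vowel 'e'. The stems whose last vowel is 'e' (kapenzev → gokapenzev, toniped → gotoniped, lilef → golilef) add the prefix go-.
The other pattern: stems whose last vowel is 'o' repeat the first consonant+vowel as a prefix.
So besvowef → gobesvowef.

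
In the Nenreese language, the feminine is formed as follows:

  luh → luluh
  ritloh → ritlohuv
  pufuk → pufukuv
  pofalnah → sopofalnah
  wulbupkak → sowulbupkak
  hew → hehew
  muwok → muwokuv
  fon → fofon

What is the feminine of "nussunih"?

sonussunih

"nussunih" has 3 vowels. The stems with 3 vowels (wulbupkak → sowulbupkak, pofalnah → sopofalnah) add the prefix so-.
The other patterns: stems with 1 vowel repeat the first consonant+vowel as a prefix; stems with 2 vowels add -uv.
So nussunih → sonussunih.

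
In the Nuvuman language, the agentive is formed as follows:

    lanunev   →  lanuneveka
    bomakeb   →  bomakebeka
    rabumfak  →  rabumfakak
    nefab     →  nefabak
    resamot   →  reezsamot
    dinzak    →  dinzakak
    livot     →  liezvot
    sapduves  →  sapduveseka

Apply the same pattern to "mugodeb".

mugodebeka

bomakeb and nefab both end in -b yet inflect differently (bomakebeka, nefabak), so the final letter is not what conditions the rule; the last vowel is.
"mugodeb" has last vowel 'e'. The stems whose last vowel is 'e' (sapduves → sapduveseka, lanunev → lanuneveka, bomakeb → bomakebeka) add -eka.
So mugodeb → mugodebeka.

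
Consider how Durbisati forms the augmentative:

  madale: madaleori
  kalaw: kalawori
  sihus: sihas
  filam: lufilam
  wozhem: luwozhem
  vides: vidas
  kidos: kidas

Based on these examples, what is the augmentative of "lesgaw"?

vides and wozhem both have last vowel 'e' yet inflect differently (vidas, luwozhem), so the last vowel is not what conditions the rule; the final letter is.
"lesgaw" ends in -w. The one such stem in the data (kalaw → kalawori) adds -ori, so the same rule applies.
So lesgaw → lesgawori.

lesgawori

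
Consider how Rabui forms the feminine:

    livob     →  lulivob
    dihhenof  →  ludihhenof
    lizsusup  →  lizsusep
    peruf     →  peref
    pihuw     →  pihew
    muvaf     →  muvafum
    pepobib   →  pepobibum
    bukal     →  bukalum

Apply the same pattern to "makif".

makifum

"makif" has last vowel 'i'. The one such stem in the data (pepobib → pepobibum) adds -um, so the same rule applies.
So makif → makifum.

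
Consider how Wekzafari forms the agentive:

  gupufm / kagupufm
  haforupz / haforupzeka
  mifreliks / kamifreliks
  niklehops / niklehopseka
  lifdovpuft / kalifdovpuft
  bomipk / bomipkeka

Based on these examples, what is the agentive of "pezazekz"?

kapezazekz

niklehops and mifreliks both end in -s yet inflect differently (niklehopseka, kamifreliks), so the final letter is not what conditions the rule; the second-to-last letter is.
"pezazekz" has second-to-last letter 'k'. The one such stem in the data (mifreliks → kamifreliks) adds the prefix ka-, so the same rule applies.
So pezazekz → kapezazekz.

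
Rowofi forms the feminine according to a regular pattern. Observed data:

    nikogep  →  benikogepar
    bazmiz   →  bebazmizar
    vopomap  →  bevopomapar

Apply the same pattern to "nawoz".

benawozar

Every pair shown (nikogep → benikogepar, bazmiz → bebazmizar, vopomap → bevopomapar) follows the same rule: add be- … -ar around the stem.
So nawoz → benawozar.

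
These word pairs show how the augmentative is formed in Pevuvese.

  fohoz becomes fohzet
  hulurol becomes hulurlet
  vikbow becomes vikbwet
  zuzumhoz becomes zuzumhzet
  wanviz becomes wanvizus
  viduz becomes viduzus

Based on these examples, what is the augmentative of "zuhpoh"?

zuhphet

fohoz and wanviz both end in -z yet inflect differently (fohzet, wanvizus), so the final letter is not what conditions the rule; the last vowel is.
"zuhpoh" has last vowel 'o'. The stems whose last vowel is 'o' (fohoz → fohzet, hulurol → hulurlet, vikbow → vikbwet) delete the last vowel and add -et.
The other pattern: stems whose last vowel is 'i' or 'u' add -us.
So zuhpoh → zuhphet.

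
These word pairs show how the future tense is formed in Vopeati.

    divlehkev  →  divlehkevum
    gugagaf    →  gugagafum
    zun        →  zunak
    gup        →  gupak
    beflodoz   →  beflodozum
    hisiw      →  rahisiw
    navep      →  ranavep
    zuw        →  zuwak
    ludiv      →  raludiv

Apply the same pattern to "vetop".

ravetop

"vetop" has 2 vowels. The stems with 2 vowels (hisiw → rahisiw, navep → ranavep, ludiv → raludiv) add the prefix ra-.
So vetop → ravetop.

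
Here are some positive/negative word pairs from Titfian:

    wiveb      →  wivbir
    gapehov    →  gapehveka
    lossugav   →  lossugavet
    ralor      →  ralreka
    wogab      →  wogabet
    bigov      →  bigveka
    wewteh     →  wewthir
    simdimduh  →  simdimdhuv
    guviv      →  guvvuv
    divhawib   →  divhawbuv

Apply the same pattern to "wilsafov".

wilsafveka

divhawib and wogab both end in -b yet inflect differently (divhawbuv, wogabet), so the final letter is not what conditions the rule; the last vowel is.
"wilsafov" has last vowel 'o'. The stems whose last vowel is 'o' (ralor → ralreka, gapehov → gapehveka, bigov → bigveka) delete the last vowel and add -eka.
The other patterns: stems whose last vowel is 'i' or 'u' delete the last vowel and add -uv; stems whose last vowel is 'a' add -et; stems whose last vowel is 'e' delete the last vowel and add -ir.
So wilsafov → wilsafveka.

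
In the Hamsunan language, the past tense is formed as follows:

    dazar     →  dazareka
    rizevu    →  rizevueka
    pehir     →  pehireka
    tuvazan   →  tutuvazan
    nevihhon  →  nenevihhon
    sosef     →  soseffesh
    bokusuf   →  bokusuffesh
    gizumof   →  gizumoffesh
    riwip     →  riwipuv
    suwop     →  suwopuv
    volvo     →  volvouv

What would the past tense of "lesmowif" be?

lesmowiffesh

dazar and tuvazan both have last vowel 'a' yet inflect differently (dazareka, tutuvazan), so the last vowel is not what conditions the rule; the final letter is.
"lesmowif" ends in -f. The stems ending in -f (sosef → soseffesh, bokusuf → bokusuffesh, gizumof → gizumoffesh) double the final consonant and add -esh.
So lesmowif → lesmowiffesh.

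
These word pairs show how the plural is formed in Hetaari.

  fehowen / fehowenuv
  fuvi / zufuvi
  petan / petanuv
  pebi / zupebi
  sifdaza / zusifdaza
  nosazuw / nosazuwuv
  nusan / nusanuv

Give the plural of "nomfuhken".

nomfuhkenuv

petan and sifdaza both have last vowel 'a' yet inflect differently (petanuv, zusifdaza), so the last vowel is not what conditions the rule; whether the stem ends in a vowel or a consonant is.
"nomfuhken" ends in a consonant. The stems ending in a consonant (fehowen → fehowenuv, nosazuw → nosazuwuv, petan → petanuv) add -uv.
The other pattern: stems ending in a vowel add the prefix zu-.
So nomfuhken → nomfuhkenuv.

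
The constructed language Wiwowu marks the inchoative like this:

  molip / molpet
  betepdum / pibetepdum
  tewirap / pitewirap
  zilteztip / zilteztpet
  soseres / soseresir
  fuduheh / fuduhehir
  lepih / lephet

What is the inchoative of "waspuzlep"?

fuduheh and lepih both end in -h yet inflect differently (fuduhehir, lephet), so the final letter is not what conditions the rule; the last vowel is.
"waspuzlep" has last vowel 'e'. The stems whose last vowel is 'e' (fuduheh → fuduhehir, soseres → soseresir) add -ir.
So waspuzlep → waspuzlepir.

waspuzlepir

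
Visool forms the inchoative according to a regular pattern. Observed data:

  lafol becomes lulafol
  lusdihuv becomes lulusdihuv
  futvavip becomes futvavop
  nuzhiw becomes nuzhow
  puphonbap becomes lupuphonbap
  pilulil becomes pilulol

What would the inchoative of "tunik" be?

pilulil and lafol both end in -l yet inflect differently (pilulol, lulafol), so the final letter is not what conditions the rule; the last vowel is.
"tunik" has last vowel 'i'. The stems whose last vowel is 'i' (nuzhiw → nuzhow, futvavip → futvavop, pilulil → pilulol) change the last vowel to 'o'.
The other pattern: stems whose last vowel is 'a', 'o' or 'u' add the prefix lu-.
So tunik → tunok.

tunok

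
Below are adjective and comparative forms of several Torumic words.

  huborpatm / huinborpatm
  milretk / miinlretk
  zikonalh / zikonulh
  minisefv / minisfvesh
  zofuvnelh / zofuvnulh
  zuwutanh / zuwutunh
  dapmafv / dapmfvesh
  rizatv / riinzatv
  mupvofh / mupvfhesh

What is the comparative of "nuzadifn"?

rizatv and dapmafv both end in -v yet inflect differently (riinzatv, dapmfvesh), so the final letter is not what conditions the rule; the second-to-last letter is.
"nuzadifn" has second-to-last letter 'f'. The stems whose second-to-last letter is 'f' (dapmafv → dapmfvesh, minisefv → minisfvesh, mupvofh → mupvfhesh) delete the last vowel and add -esh.
The other patterns: stems whose second-to-last letter is 't' insert -in- after the first vowel; stems whose second-to-last letter is 'l' or 'n' change the last vowel to 'u'.
So nuzadifn → nuzadfnesh.

nuzadfnesh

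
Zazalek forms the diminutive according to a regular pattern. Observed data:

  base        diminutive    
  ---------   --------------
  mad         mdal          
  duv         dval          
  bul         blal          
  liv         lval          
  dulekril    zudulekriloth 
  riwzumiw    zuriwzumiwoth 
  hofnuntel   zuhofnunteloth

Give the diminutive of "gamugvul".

bul and dulekril both end in -l yet inflect differently (blal, zudulekriloth), so the final letter is not what conditions the rule; the number of vowels is.
"gamugvul" has 3 vowels. The stems with 3 vowels (dulekril → zudulekriloth, riwzumiw → zuriwzumiwoth, hofnuntel → zuhofnunteloth) add zu- … -oth around the stem.
The other pattern: stems with 1 vowel delete the last vowel and add -al.
So gamugvul → zugamugvuloth.

zugamugvuloth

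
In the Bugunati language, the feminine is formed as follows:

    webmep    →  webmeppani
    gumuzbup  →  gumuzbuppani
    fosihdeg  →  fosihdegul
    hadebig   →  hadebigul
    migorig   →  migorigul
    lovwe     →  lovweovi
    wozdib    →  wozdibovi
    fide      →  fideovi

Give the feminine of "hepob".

hepobovi

webmep and fosihdeg both have last vowel 'e' yet inflect differently (webmeppani, fosihdegul), so the last vowel is not what conditions the rule; the final letter is.
"hepob" ends in -b. The one such stem in the data (wozdib → wozdibovi) adds -ovi, so the same rule applies.
The other patterns: stems ending in -p double the final consonant and add -ani; stems ending in -g add -ul.
So hepob → hepobovi.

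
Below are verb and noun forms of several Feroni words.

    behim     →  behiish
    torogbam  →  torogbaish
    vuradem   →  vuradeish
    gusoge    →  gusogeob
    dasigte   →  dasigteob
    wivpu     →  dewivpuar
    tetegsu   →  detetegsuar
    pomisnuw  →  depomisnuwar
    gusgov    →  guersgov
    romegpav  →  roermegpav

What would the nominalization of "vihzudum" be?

"vihzudum" ends in -m. The stems ending in -m (behim → behiish, torogbam → torogbaish, vuradem → vuradeish) drop the final letter and add -ish.
So vihzudum → vihzuduish.

vihzuduish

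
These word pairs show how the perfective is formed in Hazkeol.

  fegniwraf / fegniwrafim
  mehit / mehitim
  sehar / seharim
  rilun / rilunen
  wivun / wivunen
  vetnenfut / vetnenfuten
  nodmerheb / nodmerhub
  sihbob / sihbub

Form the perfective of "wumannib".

wumannibim

mehit and vetnenfut both end in -t yet inflect differently (mehitim, vetnenfuten), so the final letter is not what conditions the rule; the last vowel is.
"wumannib" has last vowel 'i'. The one such stem in the data (mehit → mehitim) adds -im, so the same rule applies.
The other patterns: stems whose last vowel is 'u' add -en; stems whose last vowel is 'e' or 'o' change the last vowel to 'u'.
So wumannib → wumannibim.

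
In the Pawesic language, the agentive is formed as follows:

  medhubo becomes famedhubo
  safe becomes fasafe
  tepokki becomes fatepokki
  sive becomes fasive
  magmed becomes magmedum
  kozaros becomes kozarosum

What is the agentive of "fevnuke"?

safe and magmed both have last vowel 'e' yet inflect differently (fasafe, magmedum), so the last vowel is not what conditions the rule; whether the stem ends in a vowel or a consonant is.
"fevnuke" ends in a vowel. The stems ending in a vowel (medhubo → famedhubo, safe → fasafe, tepokki → fatepokki) add the prefix fa-.
The other pattern: stems ending in a consonant add -um.
So fevnuke → fafevnuke.

fafevnuke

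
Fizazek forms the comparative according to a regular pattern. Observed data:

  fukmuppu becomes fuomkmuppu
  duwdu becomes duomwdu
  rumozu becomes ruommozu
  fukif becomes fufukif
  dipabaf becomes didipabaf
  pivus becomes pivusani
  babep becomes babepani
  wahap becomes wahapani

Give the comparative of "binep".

fukmuppu and pivus both have last vowel 'u' yet inflect differently (fuomkmuppu, pivusani), so the last vowel is not what conditions the rule; the final letter is.
"binep" ends in -p. The stems ending in -p (babep → babepani, wahap → wahapani) add -ani.
So binep → binepani.

binepani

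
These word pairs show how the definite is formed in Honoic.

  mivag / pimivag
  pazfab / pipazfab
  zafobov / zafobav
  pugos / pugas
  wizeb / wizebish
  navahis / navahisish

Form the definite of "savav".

"savav" has last vowel 'a'. The stems whose last vowel is 'a' (mivag → pimivag, pazfab → pipazfab) add the prefix pi-.
So savav → pisavav.

pisavav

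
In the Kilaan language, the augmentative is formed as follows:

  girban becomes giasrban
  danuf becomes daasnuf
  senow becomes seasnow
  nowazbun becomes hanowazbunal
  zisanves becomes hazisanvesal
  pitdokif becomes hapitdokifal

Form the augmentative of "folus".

foaslus

nowazbun and girban both end in -n yet inflect differently (hanowazbunal, giasrban), so the final letter is not what conditions the rule; the number of vowels is.
"folus" has 2 vowels. The stems with 2 vowels (girban → giasrban, senow → seasnow, danuf → daasnuf) insert -as- after the first vowel.
The other pattern: stems with 3 vowels add ha- … -al around the stem.
So folus → foaslus.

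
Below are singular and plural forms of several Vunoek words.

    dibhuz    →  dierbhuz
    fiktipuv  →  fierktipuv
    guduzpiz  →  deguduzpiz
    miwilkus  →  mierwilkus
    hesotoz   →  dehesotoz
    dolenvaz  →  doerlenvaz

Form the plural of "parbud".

paerrbud

guduzpiz and dibhuz both end in -z yet inflect differently (deguduzpiz, dierbhuz), so the final letter is not what conditions the rule; the last vowel is.
"parbud" has last vowel 'u'. The stems whose last vowel is 'u' (fiktipuv → fierktipuv, dibhuz → dierbhuz, miwilkus → mierwilkus) insert -er- after the first vowel.
So parbud → paerrbud.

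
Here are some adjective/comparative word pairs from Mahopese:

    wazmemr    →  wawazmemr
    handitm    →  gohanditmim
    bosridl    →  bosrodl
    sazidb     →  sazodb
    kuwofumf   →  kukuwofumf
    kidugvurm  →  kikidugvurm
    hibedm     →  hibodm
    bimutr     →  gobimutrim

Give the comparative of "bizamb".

handitm and hibedm both end in -m yet inflect differently (gohanditmim, hibodm), so the final letter is not what conditions the rule; the second-to-last letter is.
"bizamb" has second-to-last letter 'm'. The stems whose second-to-last letter is 'm' (kuwofumf → kukuwofumf, wazmemr → wawazmemr) repeat the first consonant+vowel as a prefix.
The other patterns: stems whose second-to-last letter is 't' add go- … -im around the stem; stems whose second-to-last letter is 'd' change the last vowel to 'o'.
So bizamb → bibizamb.

bibizamb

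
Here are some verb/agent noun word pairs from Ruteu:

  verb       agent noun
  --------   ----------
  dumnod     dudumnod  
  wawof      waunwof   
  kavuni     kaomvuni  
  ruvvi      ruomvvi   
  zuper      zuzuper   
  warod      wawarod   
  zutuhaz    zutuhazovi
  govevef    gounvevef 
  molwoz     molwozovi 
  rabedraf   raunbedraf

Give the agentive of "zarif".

"zarif" ends in -f. The stems ending in -f (govevef → gounvevef, wawof → waunwof, rabedraf → raunbedraf) insert -un- after the first vowel.
So zarif → zaunrif.

zaunrif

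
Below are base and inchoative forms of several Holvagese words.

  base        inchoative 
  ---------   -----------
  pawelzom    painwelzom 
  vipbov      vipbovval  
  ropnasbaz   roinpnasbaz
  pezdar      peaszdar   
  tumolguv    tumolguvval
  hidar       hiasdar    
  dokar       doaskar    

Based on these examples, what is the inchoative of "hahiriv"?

pezdar and ropnasbaz both have last vowel 'a' yet inflect differently (peaszdar, roinpnasbaz), so the last vowel is not what conditions the rule; the final letter is.
"hahiriv" ends in -v. The stems ending in -v (vipbov → vipbovval, tumolguv → tumolguvval) double the final consonant and add -al.
So hahiriv → hahirivval.

hahirivval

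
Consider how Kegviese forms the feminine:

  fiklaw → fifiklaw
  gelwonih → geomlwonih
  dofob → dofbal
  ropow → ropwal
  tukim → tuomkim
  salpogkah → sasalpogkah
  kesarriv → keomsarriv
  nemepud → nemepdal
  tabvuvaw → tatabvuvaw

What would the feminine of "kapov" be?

gelwonih and salpogkah both end in -h yet inflect differently (geomlwonih, sasalpogkah), so the final letter is not what conditions the rule; the last vowel is.
"kapov" has last vowel 'o'. The stems whose last vowel is 'o' (ropow → ropwal, dofob → dofbal) delete the last vowel and add -al.
The other patterns: stems whose last vowel is 'i' insert -om- after the first vowel; stems whose last vowel is 'a' repeat the first consonant+vowel as a prefix.
So kapov → kapval.

kapval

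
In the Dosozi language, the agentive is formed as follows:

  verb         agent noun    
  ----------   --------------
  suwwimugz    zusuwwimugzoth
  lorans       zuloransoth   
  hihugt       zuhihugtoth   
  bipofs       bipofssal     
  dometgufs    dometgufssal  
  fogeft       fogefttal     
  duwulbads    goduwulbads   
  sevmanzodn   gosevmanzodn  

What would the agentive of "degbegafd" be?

lorans and bipofs both end in -s yet inflect differently (zuloransoth, bipofssal), so the final letter is not what conditions the rule; the second-to-last letter is.
"degbegafd" has second-to-last letter 'f'. The stems whose second-to-last letter is 'f' (bipofs → bipofssal, dometgufs → dometgufssal, fogeft → fogefttal) double the final consonant and add -al.
So degbegafd → degbegafddal.

degbegafddal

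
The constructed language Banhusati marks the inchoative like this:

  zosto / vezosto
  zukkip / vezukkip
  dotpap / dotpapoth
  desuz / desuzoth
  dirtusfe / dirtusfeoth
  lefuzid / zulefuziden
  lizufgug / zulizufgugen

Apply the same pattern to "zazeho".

vezazeho

zukkip and dotpap both end in -p yet inflect differently (vezukkip, dotpapoth), so the final letter is not what conditions the rule; the first letter is.
"zazeho" begins with z-. The stems beginning with z- (zosto → vezosto, zukkip → vezukkip) add the prefix ve-.
The other patterns: stems beginning with d- add -oth; stems beginning with l- add zu- … -en around the stem.
So zazeho → vezazeho.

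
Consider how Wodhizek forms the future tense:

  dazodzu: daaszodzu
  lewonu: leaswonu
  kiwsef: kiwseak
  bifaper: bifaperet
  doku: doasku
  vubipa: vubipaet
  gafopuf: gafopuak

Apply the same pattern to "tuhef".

tuheak

doku and gafopuf both have last vowel 'u' yet inflect differently (doasku, gafopuak), so the last vowel is not what conditions the rule; the final letter is.
"tuhef" ends in -f. The stems ending in -f (kiwsef → kiwseak, gafopuf → gafopuak) drop the final letter and add -ak.
So tuhef → tuheak.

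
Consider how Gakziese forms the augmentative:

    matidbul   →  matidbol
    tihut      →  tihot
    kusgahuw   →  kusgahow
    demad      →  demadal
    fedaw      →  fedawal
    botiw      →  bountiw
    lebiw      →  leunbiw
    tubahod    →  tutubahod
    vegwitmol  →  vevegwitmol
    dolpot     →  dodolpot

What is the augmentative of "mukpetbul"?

mukpetbol

kusgahuw and fedaw both end in -w yet inflect differently (kusgahow, fedawal), so the final letter is not what conditions the rule; the last vowel is.
"mukpetbul" has last vowel 'u'. The stems whose last vowel is 'u' (matidbul → matidbol, tihut → tihot, kusgahuw → kusgahow) change the last vowel to 'o'.
The other patterns: stems whose last vowel is 'a' add -al; stems whose last vowel is 'i' insert -un- after the first vowel; stems whose last vowel is 'o' repeat the first consonant+vowel as a prefix.
So mukpetbul → mukpetbol.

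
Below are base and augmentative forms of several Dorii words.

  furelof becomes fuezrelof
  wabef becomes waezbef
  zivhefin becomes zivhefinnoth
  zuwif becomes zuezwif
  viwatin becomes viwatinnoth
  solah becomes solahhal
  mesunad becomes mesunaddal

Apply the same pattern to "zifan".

zifannoth

zivhefin and zuwif both have last vowel 'i' yet inflect differently (zivhefinnoth, zuezwif), so the last vowel is not what conditions the rule; the final letter is.
"zifan" ends in -n. The stems ending in -n (zivhefin → zivhefinnoth, viwatin → viwatinnoth) double the final consonant and add -oth.
So zifan → zifannoth.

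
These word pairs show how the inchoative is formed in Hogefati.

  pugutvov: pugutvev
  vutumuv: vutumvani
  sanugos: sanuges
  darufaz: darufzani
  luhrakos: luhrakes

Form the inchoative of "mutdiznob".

mutdizneb

pugutvov and vutumuv both end in -v yet inflect differently (pugutvev, vutumvani), so the final letter is not what conditions the rule; the last vowel is.
"mutdiznob" has last vowel 'o'. The stems whose last vowel is 'o' (luhrakos → luhrakes, sanugos → sanuges, pugutvov → pugutvev) change the last vowel to 'e'.
So mutdiznob → mutdizneb.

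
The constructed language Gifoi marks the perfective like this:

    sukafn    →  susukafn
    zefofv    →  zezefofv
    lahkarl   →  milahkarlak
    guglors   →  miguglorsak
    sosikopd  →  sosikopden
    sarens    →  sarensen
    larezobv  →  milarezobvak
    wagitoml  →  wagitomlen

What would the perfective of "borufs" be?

boborufs

larezobv and zefofv both end in -v yet inflect differently (milarezobvak, zezefofv), so the final letter is not what conditions the rule; the second-to-last letter is.
"borufs" has second-to-last letter 'f'. The stems whose second-to-last letter is 'f' (zefofv → zezefofv, sukafn → susukafn) repeat the first consonant+vowel as a prefix.
The other patterns: stems whose second-to-last letter is 'b' or 'r' add mi- … -ak around the stem; stems whose second-to-last letter is 'm', 'n' or 'p' add -en.
So borufs → boborufs.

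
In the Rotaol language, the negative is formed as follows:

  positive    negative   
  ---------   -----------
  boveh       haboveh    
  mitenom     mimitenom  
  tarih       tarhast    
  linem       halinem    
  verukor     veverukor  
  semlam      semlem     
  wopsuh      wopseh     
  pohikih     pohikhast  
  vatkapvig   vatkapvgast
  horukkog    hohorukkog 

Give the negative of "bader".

horukkog and vatkapvig both end in -g yet inflect differently (hohorukkog, vatkapvgast), so the final letter is not what conditions the rule; the last vowel is.
"bader" has last vowel 'e'. The stems whose last vowel is 'e' (boveh → haboveh, linem → halinem) add the prefix ha-.
So bader → habader.

habader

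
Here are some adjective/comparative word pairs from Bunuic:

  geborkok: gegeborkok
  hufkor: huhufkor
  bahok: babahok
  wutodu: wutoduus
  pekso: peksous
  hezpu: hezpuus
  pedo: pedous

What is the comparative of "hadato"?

hadatous

geborkok and pekso both have last vowel 'o' yet inflect differently (gegeborkok, peksous), so the last vowel is not what conditions the rule; whether the stem ends in a vowel or a consonant is.
"hadato" ends in a vowel. The stems ending in a vowel (wutodu → wutoduus, pekso → peksous, hezpu → hezpuus) add -us.
So hadato → hadatous.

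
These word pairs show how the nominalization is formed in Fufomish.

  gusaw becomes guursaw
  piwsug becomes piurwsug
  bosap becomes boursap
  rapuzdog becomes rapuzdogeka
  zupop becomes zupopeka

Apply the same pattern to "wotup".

wourtup

zupop and bosap both end in -p yet inflect differently (zupopeka, boursap), so the final letter is not what conditions the rule; the last vowel is.
"wotup" has last vowel 'u'. The one such stem in the data (piwsug → piurwsug) inserts -ur- after the first vowel (as do bosap, gusaw), so the same rule applies.
The other pattern: stems whose last vowel is 'o' add -eka.
So wotup → wourtup.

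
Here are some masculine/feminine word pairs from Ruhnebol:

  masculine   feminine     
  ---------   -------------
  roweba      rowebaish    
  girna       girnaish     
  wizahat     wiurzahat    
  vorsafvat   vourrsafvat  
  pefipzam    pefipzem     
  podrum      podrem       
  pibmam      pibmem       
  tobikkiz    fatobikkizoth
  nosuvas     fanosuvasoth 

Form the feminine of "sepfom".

"sepfom" ends in -m. The stems ending in -m (pefipzam → pefipzem, podrum → podrem, pibmam → pibmem) change the last vowel to 'e'.
The other patterns: stems ending in -a add -ish; stems ending in -t insert -ur- after the first vowel; stems ending in -s or -z add fa- … -oth around the stem.
So sepfom → sepfem.

sepfem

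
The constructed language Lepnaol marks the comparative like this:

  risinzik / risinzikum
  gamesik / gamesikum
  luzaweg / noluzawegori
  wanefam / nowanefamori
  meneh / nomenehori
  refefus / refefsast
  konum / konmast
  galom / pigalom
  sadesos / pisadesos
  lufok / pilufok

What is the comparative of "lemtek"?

nolemtekori

wanefam and konum both end in -m yet inflect differently (nowanefamori, konmast), so the final letter is not what conditions the rule; the last vowel is.
"lemtek" has last vowel 'e'. The stems whose last vowel is 'e' (luzaweg → noluzawegori, meneh → nomenehori) add no- … -ori around the stem.
The other patterns: stems whose last vowel is 'i' add -um; stems whose last vowel is 'u' delete the last vowel and add -ast; stems whose last vowel is 'o' add the prefix pi-.
So lemtek → nolemtekori.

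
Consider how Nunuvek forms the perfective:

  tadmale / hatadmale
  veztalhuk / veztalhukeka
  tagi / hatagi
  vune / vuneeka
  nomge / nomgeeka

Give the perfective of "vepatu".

vepatueka

"vepatu" begins with v-. The stems beginning with v- (vune → vuneeka, veztalhuk → veztalhukeka) add -eka.
The other pattern: stems beginning with t- add the prefix ha-.
So vepatu → vepatueka.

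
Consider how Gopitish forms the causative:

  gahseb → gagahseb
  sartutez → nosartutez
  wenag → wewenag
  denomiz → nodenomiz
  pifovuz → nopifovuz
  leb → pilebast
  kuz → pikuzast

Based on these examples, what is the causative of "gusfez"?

gugusfez

"gusfez" has 2 vowels. The stems with 2 vowels (gahseb → gagahseb, wenag → wewenag) repeat the first consonant+vowel as a prefix.
The other patterns: stems with 1 vowel add pi- … -ast around the stem; stems with 3 vowels add the prefix no-.
So gusfez → gugusfez.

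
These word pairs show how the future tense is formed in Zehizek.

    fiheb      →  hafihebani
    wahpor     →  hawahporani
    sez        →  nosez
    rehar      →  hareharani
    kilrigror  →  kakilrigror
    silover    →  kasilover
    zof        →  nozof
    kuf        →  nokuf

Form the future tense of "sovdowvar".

wahpor and silover both end in -r yet inflect differently (hawahporani, kasilover), so the final letter is not what conditions the rule; the number of vowels is.
"sovdowvar" has 3 vowels. The stems with 3 vowels (silover → kasilover, kilrigror → kakilrigror) add the prefix ka-.
The other patterns: stems with 1 vowel add the prefix no-; stems with 2 vowels add ha- … -ani around the stem.
So sovdowvar → kasovdowvar.

kasovdowvar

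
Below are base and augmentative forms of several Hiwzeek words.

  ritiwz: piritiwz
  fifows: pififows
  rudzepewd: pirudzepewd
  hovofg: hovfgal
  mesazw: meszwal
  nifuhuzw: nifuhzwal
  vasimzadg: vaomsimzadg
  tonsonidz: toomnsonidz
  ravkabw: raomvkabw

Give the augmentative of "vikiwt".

pivikiwt

hovofg and vasimzadg both end in -g yet inflect differently (hovfgal, vaomsimzadg), so the final letter is not what conditions the rule; the second-to-last letter is.
"vikiwt" has second-to-last letter 'w'. The stems whose second-to-last letter is 'w' (ritiwz → piritiwz, fifows → pififows, rudzepewd → pirudzepewd) add the prefix pi-.
The other patterns: stems whose second-to-last letter is 'f' or 'z' delete the last vowel and add -al; stems whose second-to-last letter is 'b' or 'd' insert -om- after the first vowel.
So vikiwt → pivikiwt.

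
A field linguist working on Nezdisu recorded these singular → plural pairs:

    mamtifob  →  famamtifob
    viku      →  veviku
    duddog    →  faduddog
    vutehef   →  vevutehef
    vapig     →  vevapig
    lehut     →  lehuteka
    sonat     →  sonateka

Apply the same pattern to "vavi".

"vavi" begins with v-. The stems beginning with v- (viku → veviku, vapig → vevapig, vutehef → vevutehef) add the prefix ve-.
The other patterns: stems beginning with l- or s- add -eka; stems beginning with d- or m- add the prefix fa-.
So vavi → vevavi.

vevavi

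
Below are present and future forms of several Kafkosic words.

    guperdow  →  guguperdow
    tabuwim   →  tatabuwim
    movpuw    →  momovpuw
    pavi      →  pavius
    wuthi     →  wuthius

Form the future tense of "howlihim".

tabuwim and pavi both have last vowel 'i' yet inflect differently (tatabuwim, pavius), so the last vowel is not what conditions the rule; whether the stem ends in a vowel or a consonant is.
"howlihim" ends in a consonant. The stems ending in a consonant (guperdow → guguperdow, tabuwim → tatabuwim, movpuw → momovpuw) repeat the first consonant+vowel as a prefix.
The other pattern: stems ending in a vowel add -us.
So howlihim → hohowlihim.

hohowlihim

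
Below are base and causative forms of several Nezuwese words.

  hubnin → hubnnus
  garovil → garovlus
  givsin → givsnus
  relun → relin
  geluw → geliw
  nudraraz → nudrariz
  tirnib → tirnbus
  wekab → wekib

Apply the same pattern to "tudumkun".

tudumkin

"tudumkun" has last vowel 'u'. The stems whose last vowel is 'u' (relun → relin, geluw → geliw) change the last vowel to 'i'.
The other pattern: stems whose last vowel is 'i' delete the last vowel and add -us.
So tudumkun → tudumkin.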